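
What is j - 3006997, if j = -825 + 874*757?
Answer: -2346204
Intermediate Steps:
j = 660793 (j = -825 + 661618 = 660793)
j - 3006997 = 660793 - 3006997 = -2346204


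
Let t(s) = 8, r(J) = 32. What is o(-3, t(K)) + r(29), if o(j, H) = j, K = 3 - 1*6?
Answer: 29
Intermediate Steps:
K = -3 (K = 3 - 6 = -3)
o(-3, t(K)) + r(29) = -3 + 32 = 29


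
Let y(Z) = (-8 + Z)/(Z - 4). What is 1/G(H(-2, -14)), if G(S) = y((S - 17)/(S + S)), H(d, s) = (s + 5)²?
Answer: 73/154 ≈ 0.47403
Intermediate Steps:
y(Z) = (-8 + Z)/(-4 + Z)
H(d, s) = (5 + s)²
G(S) = (-8 + (-17 + S)/(2*S))/(-4 + (-17 + S)/(2*S)) (G(S) = (-8 + (S - 17)/(S + S))/(-4 + (S - 17)/(S + S)) = (-8 + (-17 + S)/((2*S)))/(-4 + (-17 + S)/((2*S))) = (-8 + (-17 + S)*(1/(2*S)))/(-4 + (-17 + S)*(1/(2*S))) = (-8 + (-17 + S)/(2*S))/(-4 + (-17 + S)/(2*S)))
1/G(H(-2, -14)) = 1/((17 + 15*(5 - 14)²)/(17 + 7*(5 - 14)²)) = 1/((17 + 15*(-9)²)/(17 + 7*(-9)²)) = 1/((17 + 15*81)/(17 + 7*81)) = 1/((17 + 1215)/(17 + 567)) = 1/(1232/584) = 1/((1/584)*1232) = 1/(154/73) = 73/154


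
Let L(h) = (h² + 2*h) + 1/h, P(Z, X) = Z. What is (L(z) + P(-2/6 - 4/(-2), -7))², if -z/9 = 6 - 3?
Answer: 333756361/729 ≈ 4.5783e+5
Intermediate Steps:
z = -27 (z = -9*(6 - 3) = -9*3 = -27)
L(h) = 1/h + h² + 2*h
(L(z) + P(-2/6 - 4/(-2), -7))² = ((1 + (-27)²*(2 - 27))/(-27) + (-2/6 - 4/(-2)))² = (-(1 + 729*(-25))/27 + (-2*⅙ - 4*(-½)))² = (-(1 - 18225)/27 + (-⅓ + 2))² = (-1/27*(-18224) + 5/3)² = (18224/27 + 5/3)² = (18269/27)² = 333756361/729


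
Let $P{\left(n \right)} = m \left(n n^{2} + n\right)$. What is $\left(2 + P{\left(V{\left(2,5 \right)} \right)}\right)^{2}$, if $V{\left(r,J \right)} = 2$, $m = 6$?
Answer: $3844$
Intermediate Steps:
$P{\left(n \right)} = 6 n + 6 n^{3}$ ($P{\left(n \right)} = 6 \left(n n^{2} + n\right) = 6 \left(n^{3} + n\right) = 6 \left(n + n^{3}\right) = 6 n + 6 n^{3}$)
$\left(2 + P{\left(V{\left(2,5 \right)} \right)}\right)^{2} = \left(2 + 6 \cdot 2 \left(1 + 2^{2}\right)\right)^{2} = \left(2 + 6 \cdot 2 \left(1 + 4\right)\right)^{2} = \left(2 + 6 \cdot 2 \cdot 5\right)^{2} = \left(2 + 60\right)^{2} = 62^{2} = 3844$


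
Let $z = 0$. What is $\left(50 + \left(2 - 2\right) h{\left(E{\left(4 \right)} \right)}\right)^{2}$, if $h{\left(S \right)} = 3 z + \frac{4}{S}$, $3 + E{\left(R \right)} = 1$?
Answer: $2500$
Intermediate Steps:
$E{\left(R \right)} = -2$ ($E{\left(R \right)} = -3 + 1 = -2$)
$h{\left(S \right)} = \frac{4}{S}$ ($h{\left(S \right)} = 3 \cdot 0 + \frac{4}{S} = 0 + \frac{4}{S} = \frac{4}{S}$)
$\left(50 + \left(2 - 2\right) h{\left(E{\left(4 \right)} \right)}\right)^{2} = \left(50 + \left(2 - 2\right) \frac{4}{-2}\right)^{2} = \left(50 + 0 \cdot 4 \left(- \frac{1}{2}\right)\right)^{2} = \left(50 + 0 \left(-2\right)\right)^{2} = \left(50 + 0\right)^{2} = 50^{2} = 2500$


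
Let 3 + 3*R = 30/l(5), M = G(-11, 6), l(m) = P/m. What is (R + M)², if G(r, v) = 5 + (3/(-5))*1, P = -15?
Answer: 1/225 ≈ 0.0044444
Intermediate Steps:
l(m) = -15/m
G(r, v) = 22/5 (G(r, v) = 5 + (3*(-⅕))*1 = 5 - ⅗*1 = 5 - ⅗ = 22/5)
M = 22/5 ≈ 4.4000
R = -13/3 (R = -1 + (30/((-15/5)))/3 = -1 + (30/((-15*⅕)))/3 = -1 + (30/(-3))/3 = -1 + (30*(-⅓))/3 = -1 + (⅓)*(-10) = -1 - 10/3 = -13/3 ≈ -4.3333)
(R + M)² = (-13/3 + 22/5)² = (1/15)² = 1/225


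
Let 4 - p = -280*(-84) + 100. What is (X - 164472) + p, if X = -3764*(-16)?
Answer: -127864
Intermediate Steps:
p = -23616 (p = 4 - (-280*(-84) + 100) = 4 - (23520 + 100) = 4 - 1*23620 = 4 - 23620 = -23616)
X = 60224
(X - 164472) + p = (60224 - 164472) - 23616 = -104248 - 23616 = -127864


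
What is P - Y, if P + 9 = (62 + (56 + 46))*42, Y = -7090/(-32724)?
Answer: 112550653/16362 ≈ 6878.8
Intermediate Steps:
Y = 3545/16362 (Y = -7090*(-1/32724) = 3545/16362 ≈ 0.21666)
P = 6879 (P = -9 + (62 + (56 + 46))*42 = -9 + (62 + 102)*42 = -9 + 164*42 = -9 + 6888 = 6879)
P - Y = 6879 - 1*3545/16362 = 6879 - 3545/16362 = 112550653/16362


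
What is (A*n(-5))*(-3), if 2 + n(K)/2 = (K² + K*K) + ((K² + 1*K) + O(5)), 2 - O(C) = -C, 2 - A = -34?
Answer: -16200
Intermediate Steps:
A = 36 (A = 2 - 1*(-34) = 2 + 34 = 36)
O(C) = 2 + C (O(C) = 2 - (-1)*C = 2 + C)
n(K) = 10 + 2*K + 6*K² (n(K) = -4 + 2*((K² + K*K) + ((K² + 1*K) + (2 + 5))) = -4 + 2*((K² + K²) + ((K² + K) + 7)) = -4 + 2*(2*K² + ((K + K²) + 7)) = -4 + 2*(2*K² + (7 + K + K²)) = -4 + 2*(7 + K + 3*K²) = -4 + (14 + 2*K + 6*K²) = 10 + 2*K + 6*K²)
(A*n(-5))*(-3) = (36*(10 + 2*(-5) + 6*(-5)²))*(-3) = (36*(10 - 10 + 6*25))*(-3) = (36*(10 - 10 + 150))*(-3) = (36*150)*(-3) = 5400*(-3) = -16200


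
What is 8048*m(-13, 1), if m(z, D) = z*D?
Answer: -104624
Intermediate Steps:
m(z, D) = D*z
8048*m(-13, 1) = 8048*(1*(-13)) = 8048*(-13) = -104624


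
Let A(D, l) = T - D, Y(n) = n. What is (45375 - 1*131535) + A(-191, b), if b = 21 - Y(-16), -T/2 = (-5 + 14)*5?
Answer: -86059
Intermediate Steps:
T = -90 (T = -2*(-5 + 14)*5 = -18*5 = -2*45 = -90)
b = 37 (b = 21 - 1*(-16) = 21 + 16 = 37)
A(D, l) = -90 - D
(45375 - 1*131535) + A(-191, b) = (45375 - 1*131535) + (-90 - 1*(-191)) = (45375 - 131535) + (-90 + 191) = -86160 + 101 = -86059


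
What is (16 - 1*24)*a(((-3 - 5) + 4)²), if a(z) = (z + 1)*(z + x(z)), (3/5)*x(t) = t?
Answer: -17408/3 ≈ -5802.7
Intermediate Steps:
x(t) = 5*t/3
a(z) = 8*z*(1 + z)/3 (a(z) = (z + 1)*(z + 5*z/3) = (1 + z)*(8*z/3) = 8*z*(1 + z)/3)
(16 - 1*24)*a(((-3 - 5) + 4)²) = (16 - 1*24)*(8*((-3 - 5) + 4)²*(1 + ((-3 - 5) + 4)²)/3) = (16 - 24)*(8*(-8 + 4)²*(1 + (-8 + 4)²)/3) = -64*(-4)²*(1 + (-4)²)/3 = -64*16*(1 + 16)/3 = -64*16*17/3 = -8*2176/3 = -17408/3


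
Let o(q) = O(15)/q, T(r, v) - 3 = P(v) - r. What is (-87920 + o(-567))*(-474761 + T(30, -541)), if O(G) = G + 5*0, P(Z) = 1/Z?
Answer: 1422739405239155/34083 ≈ 4.1743e+10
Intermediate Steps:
T(r, v) = 3 + 1/v - r (T(r, v) = 3 + (1/v - r) = 3 + 1/v - r)
O(G) = G (O(G) = G + 0 = G)
o(q) = 15/q
(-87920 + o(-567))*(-474761 + T(30, -541)) = (-87920 + 15/(-567))*(-474761 + (3 + 1/(-541) - 1*30)) = (-87920 + 15*(-1/567))*(-474761 + (3 - 1/541 - 30)) = (-87920 - 5/189)*(-474761 - 14608/541) = -16616885/189*(-256860309/541) = 1422739405239155/34083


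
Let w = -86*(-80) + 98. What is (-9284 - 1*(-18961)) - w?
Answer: 2699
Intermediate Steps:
w = 6978 (w = 6880 + 98 = 6978)
(-9284 - 1*(-18961)) - w = (-9284 - 1*(-18961)) - 1*6978 = (-9284 + 18961) - 6978 = 9677 - 6978 = 2699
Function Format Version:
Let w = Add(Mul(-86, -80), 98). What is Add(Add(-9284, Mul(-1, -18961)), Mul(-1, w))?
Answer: 2699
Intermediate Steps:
w = 6978 (w = Add(6880, 98) = 6978)
Add(Add(-9284, Mul(-1, -18961)), Mul(-1, w)) = Add(Add(-9284, Mul(-1, -18961)), Mul(-1, 6978)) = Add(Add(-9284, 18961), -6978) = Add(9677, -6978) = 2699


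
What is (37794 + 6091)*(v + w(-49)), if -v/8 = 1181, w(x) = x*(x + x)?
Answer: -203889710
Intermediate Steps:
w(x) = 2*x² (w(x) = x*(2*x) = 2*x²)
v = -9448 (v = -8*1181 = -9448)
(37794 + 6091)*(v + w(-49)) = (37794 + 6091)*(-9448 + 2*(-49)²) = 43885*(-9448 + 2*2401) = 43885*(-9448 + 4802) = 43885*(-4646) = -203889710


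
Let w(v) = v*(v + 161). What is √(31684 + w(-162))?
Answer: √31846 ≈ 178.45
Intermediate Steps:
w(v) = v*(161 + v)
√(31684 + w(-162)) = √(31684 - 162*(161 - 162)) = √(31684 - 162*(-1)) = √(31684 + 162) = √31846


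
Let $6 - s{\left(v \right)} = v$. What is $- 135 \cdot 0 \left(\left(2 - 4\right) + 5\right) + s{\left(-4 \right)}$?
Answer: $10$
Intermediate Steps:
$s{\left(v \right)} = 6 - v$
$- 135 \cdot 0 \left(\left(2 - 4\right) + 5\right) + s{\left(-4 \right)} = - 135 \cdot 0 \left(\left(2 - 4\right) + 5\right) + \left(6 - -4\right) = - 135 \cdot 0 \left(\left(2 - 4\right) + 5\right) + \left(6 + 4\right) = - 135 \cdot 0 \left(-2 + 5\right) + 10 = - 135 \cdot 0 \cdot 3 + 10 = \left(-135\right) 0 + 10 = 0 + 10 = 10$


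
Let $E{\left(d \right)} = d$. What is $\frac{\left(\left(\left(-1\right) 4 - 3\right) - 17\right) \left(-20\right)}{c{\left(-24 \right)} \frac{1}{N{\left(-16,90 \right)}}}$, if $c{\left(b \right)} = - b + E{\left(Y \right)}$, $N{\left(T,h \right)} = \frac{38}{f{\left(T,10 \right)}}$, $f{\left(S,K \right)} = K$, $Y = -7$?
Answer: $\frac{1824}{17} \approx 107.29$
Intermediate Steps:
$N{\left(T,h \right)} = \frac{19}{5}$ ($N{\left(T,h \right)} = \frac{38}{10} = 38 \cdot \frac{1}{10} = \frac{19}{5}$)
$c{\left(b \right)} = -7 - b$ ($c{\left(b \right)} = - b - 7 = -7 - b$)
$\frac{\left(\left(\left(-1\right) 4 - 3\right) - 17\right) \left(-20\right)}{c{\left(-24 \right)} \frac{1}{N{\left(-16,90 \right)}}} = \frac{\left(\left(\left(-1\right) 4 - 3\right) - 17\right) \left(-20\right)}{\left(-7 - -24\right) \frac{1}{\frac{19}{5}}} = \frac{\left(\left(-4 - 3\right) - 17\right) \left(-20\right)}{\left(-7 + 24\right) \frac{5}{19}} = \frac{\left(-7 - 17\right) \left(-20\right)}{17 \cdot \frac{5}{19}} = \frac{\left(-24\right) \left(-20\right)}{\frac{85}{19}} = 480 \cdot \frac{19}{85} = \frac{1824}{17}$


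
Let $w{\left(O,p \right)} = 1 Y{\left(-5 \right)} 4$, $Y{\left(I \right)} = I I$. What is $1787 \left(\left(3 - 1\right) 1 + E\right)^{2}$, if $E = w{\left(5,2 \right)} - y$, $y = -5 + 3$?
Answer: $19328192$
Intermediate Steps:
$Y{\left(I \right)} = I^{2}$
$w{\left(O,p \right)} = 100$ ($w{\left(O,p \right)} = 1 \left(-5\right)^{2} \cdot 4 = 1 \cdot 25 \cdot 4 = 25 \cdot 4 = 100$)
$y = -2$
$E = 102$ ($E = 100 - -2 = 100 + 2 = 102$)
$1787 \left(\left(3 - 1\right) 1 + E\right)^{2} = 1787 \left(\left(3 - 1\right) 1 + 102\right)^{2} = 1787 \left(2 \cdot 1 + 102\right)^{2} = 1787 \left(2 + 102\right)^{2} = 1787 \cdot 104^{2} = 1787 \cdot 10816 = 19328192$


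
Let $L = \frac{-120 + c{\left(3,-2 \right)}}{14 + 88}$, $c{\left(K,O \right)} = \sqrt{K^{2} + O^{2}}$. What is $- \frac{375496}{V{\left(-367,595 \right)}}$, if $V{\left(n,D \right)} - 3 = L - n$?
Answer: $- \frac{1440868271040}{1415264387} + \frac{38300592 \sqrt{13}}{1415264387} \approx -1018.0$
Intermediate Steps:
$L = - \frac{20}{17} + \frac{\sqrt{13}}{102}$ ($L = \frac{-120 + \sqrt{3^{2} + \left(-2\right)^{2}}}{14 + 88} = \frac{-120 + \sqrt{9 + 4}}{102} = \left(-120 + \sqrt{13}\right) \frac{1}{102} = - \frac{20}{17} + \frac{\sqrt{13}}{102} \approx -1.1411$)
$V{\left(n,D \right)} = \frac{31}{17} - n + \frac{\sqrt{13}}{102}$ ($V{\left(n,D \right)} = 3 - \left(\frac{20}{17} + n - \frac{\sqrt{13}}{102}\right) = \frac{31}{17} - n + \frac{\sqrt{13}}{102}$)
$- \frac{375496}{V{\left(-367,595 \right)}} = - \frac{375496}{\frac{31}{17} - -367 + \frac{\sqrt{13}}{102}} = - \frac{375496}{\frac{31}{17} + 367 + \frac{\sqrt{13}}{102}} = - \frac{375496}{\frac{6270}{17} + \frac{\sqrt{13}}{102}}$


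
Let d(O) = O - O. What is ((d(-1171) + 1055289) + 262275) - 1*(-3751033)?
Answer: 5068597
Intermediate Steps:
d(O) = 0
((d(-1171) + 1055289) + 262275) - 1*(-3751033) = ((0 + 1055289) + 262275) - 1*(-3751033) = (1055289 + 262275) + 3751033 = 1317564 + 3751033 = 5068597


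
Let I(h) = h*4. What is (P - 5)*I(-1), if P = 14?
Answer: -36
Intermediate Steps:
I(h) = 4*h
(P - 5)*I(-1) = (14 - 5)*(4*(-1)) = 9*(-4) = -36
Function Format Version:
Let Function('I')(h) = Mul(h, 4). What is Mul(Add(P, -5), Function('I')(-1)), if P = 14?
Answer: -36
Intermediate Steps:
Function('I')(h) = Mul(4, h)
Mul(Add(P, -5), Function('I')(-1)) = Mul(Add(14, -5), Mul(4, -1)) = Mul(9, -4) = -36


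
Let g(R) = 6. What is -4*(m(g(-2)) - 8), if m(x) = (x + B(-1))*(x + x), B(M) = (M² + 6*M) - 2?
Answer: 80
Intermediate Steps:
B(M) = -2 + M² + 6*M
m(x) = 2*x*(-7 + x) (m(x) = (x + (-2 + (-1)² + 6*(-1)))*(x + x) = (x + (-2 + 1 - 6))*(2*x) = (x - 7)*(2*x) = (-7 + x)*(2*x) = 2*x*(-7 + x))
-4*(m(g(-2)) - 8) = -4*(2*6*(-7 + 6) - 8) = -4*(2*6*(-1) - 8) = -4*(-12 - 8) = -4*(-20) = 80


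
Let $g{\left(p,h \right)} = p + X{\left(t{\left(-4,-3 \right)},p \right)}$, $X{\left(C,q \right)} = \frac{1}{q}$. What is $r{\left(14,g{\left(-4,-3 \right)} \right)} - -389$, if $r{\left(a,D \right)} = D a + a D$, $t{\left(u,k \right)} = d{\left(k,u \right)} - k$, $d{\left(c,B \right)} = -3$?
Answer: $270$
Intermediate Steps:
$t{\left(u,k \right)} = -3 - k$
$g{\left(p,h \right)} = p + \frac{1}{p}$
$r{\left(a,D \right)} = 2 D a$ ($r{\left(a,D \right)} = D a + D a = 2 D a$)
$r{\left(14,g{\left(-4,-3 \right)} \right)} - -389 = 2 \left(-4 + \frac{1}{-4}\right) 14 - -389 = 2 \left(-4 - \frac{1}{4}\right) 14 + 389 = 2 \left(- \frac{17}{4}\right) 14 + 389 = -119 + 389 = 270$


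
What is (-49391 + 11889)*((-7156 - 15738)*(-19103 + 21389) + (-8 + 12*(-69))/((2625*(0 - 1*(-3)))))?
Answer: 15456205999624672/7875 ≈ 1.9627e+12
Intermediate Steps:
(-49391 + 11889)*((-7156 - 15738)*(-19103 + 21389) + (-8 + 12*(-69))/((2625*(0 - 1*(-3))))) = -37502*(-22894*2286 + (-8 - 828)/((2625*(0 + 3)))) = -37502*(-52335684 - 836/(2625*3)) = -37502*(-52335684 - 836/7875) = -37502*(-412143512336/7875) = 15456205999624672/7875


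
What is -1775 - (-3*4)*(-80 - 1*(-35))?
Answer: -2315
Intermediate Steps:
-1775 - (-3*4)*(-80 - 1*(-35)) = -1775 - (-12)*(-80 + 35) = -1775 - (-12)*(-45) = -1775 - 1*540 = -1775 - 540 = -2315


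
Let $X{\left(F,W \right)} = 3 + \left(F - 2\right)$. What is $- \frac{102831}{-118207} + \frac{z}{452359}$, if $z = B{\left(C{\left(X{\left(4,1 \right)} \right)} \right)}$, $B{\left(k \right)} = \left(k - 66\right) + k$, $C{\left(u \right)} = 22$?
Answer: $\frac{46513927775}{53472000313} \approx 0.86987$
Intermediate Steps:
$X{\left(F,W \right)} = 1 + F$ ($X{\left(F,W \right)} = 3 + \left(-2 + F\right) = 1 + F$)
$B{\left(k \right)} = -66 + 2 k$ ($B{\left(k \right)} = \left(-66 + k\right) + k = -66 + 2 k$)
$z = -22$ ($z = -66 + 2 \cdot 22 = -66 + 44 = -22$)
$- \frac{102831}{-118207} + \frac{z}{452359} = - \frac{102831}{-118207} - \frac{22}{452359} = \left(-102831\right) \left(- \frac{1}{118207}\right) - \frac{22}{452359} = \frac{102831}{118207} - \frac{22}{452359} = \frac{46513927775}{53472000313}$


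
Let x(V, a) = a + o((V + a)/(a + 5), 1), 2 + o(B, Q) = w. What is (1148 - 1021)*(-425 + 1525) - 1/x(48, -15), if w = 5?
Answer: 1676401/12 ≈ 1.3970e+5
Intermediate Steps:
o(B, Q) = 3 (o(B, Q) = -2 + 5 = 3)
x(V, a) = 3 + a (x(V, a) = a + 3 = 3 + a)
(1148 - 1021)*(-425 + 1525) - 1/x(48, -15) = (1148 - 1021)*(-425 + 1525) - 1/(3 - 15) = 127*1100 - 1/(-12) = 139700 - 1*(-1/12) = 139700 + 1/12 = 1676401/12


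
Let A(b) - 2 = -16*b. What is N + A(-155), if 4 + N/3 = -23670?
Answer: -68540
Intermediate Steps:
A(b) = 2 - 16*b
N = -71022 (N = -12 + 3*(-23670) = -12 - 71010 = -71022)
N + A(-155) = -71022 + (2 - 16*(-155)) = -71022 + (2 + 2480) = -71022 + 2482 = -68540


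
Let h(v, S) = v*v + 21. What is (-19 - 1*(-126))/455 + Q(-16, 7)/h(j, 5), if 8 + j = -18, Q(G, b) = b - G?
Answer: 85044/317135 ≈ 0.26816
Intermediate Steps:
j = -26 (j = -8 - 18 = -26)
h(v, S) = 21 + v² (h(v, S) = v² + 21 = 21 + v²)
(-19 - 1*(-126))/455 + Q(-16, 7)/h(j, 5) = (-19 - 1*(-126))/455 + (7 - 1*(-16))/(21 + (-26)²) = (-19 + 126)*(1/455) + (7 + 16)/(21 + 676) = 107*(1/455) + 23/697 = 107/455 + 23*(1/697) = 107/455 + 23/697 = 85044/317135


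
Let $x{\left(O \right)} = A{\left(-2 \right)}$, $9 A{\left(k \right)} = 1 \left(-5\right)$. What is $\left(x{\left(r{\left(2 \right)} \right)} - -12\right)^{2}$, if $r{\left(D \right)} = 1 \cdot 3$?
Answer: $\frac{10609}{81} \approx 130.98$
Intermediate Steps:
$r{\left(D \right)} = 3$
$A{\left(k \right)} = - \frac{5}{9}$ ($A{\left(k \right)} = \frac{1 \left(-5\right)}{9} = \frac{1}{9} \left(-5\right) = - \frac{5}{9}$)
$x{\left(O \right)} = - \frac{5}{9}$
$\left(x{\left(r{\left(2 \right)} \right)} - -12\right)^{2} = \left(- \frac{5}{9} - -12\right)^{2} = \left(- \frac{5}{9} + 12\right)^{2} = \left(\frac{103}{9}\right)^{2} = \frac{10609}{81}$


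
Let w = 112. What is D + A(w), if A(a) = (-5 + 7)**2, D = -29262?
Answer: -29258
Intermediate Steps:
A(a) = 4 (A(a) = 2**2 = 4)
D + A(w) = -29262 + 4 = -29258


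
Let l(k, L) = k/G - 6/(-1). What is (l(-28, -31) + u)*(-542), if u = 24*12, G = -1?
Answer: -174524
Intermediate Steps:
l(k, L) = 6 - k (l(k, L) = k/(-1) - 6/(-1) = k*(-1) - 6*(-1) = -k + 6 = 6 - k)
u = 288
(l(-28, -31) + u)*(-542) = ((6 - 1*(-28)) + 288)*(-542) = ((6 + 28) + 288)*(-542) = (34 + 288)*(-542) = 322*(-542) = -174524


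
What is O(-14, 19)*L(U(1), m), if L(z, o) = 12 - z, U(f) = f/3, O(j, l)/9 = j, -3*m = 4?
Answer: -1470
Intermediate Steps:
m = -4/3 (m = -⅓*4 = -4/3 ≈ -1.3333)
O(j, l) = 9*j
U(f) = f/3 (U(f) = f*(⅓) = f/3)
O(-14, 19)*L(U(1), m) = (9*(-14))*(12 - 1/3) = -126*(12 - 1*⅓) = -126*(12 - ⅓) = -126*35/3 = -1470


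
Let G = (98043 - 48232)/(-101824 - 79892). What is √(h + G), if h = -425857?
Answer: I*√3515526818536467/90858 ≈ 652.58*I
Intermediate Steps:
G = -49811/181716 (G = 49811/(-181716) = 49811*(-1/181716) = -49811/181716 ≈ -0.27411)
√(h + G) = √(-425857 - 49811/181716) = √(-77385080423/181716) = I*√3515526818536467/90858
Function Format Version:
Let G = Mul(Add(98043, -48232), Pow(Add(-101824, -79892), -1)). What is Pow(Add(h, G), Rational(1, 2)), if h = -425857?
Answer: Mul(Rational(1, 90858), I, Pow(3515526818536467, Rational(1, 2))) ≈ Mul(652.58, I)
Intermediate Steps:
G = Rational(-49811, 181716) (G = Mul(49811, Pow(-181716, -1)) = Mul(49811, Rational(-1, 181716)) = Rational(-49811, 181716) ≈ -0.27411)
Pow(Add(h, G), Rational(1, 2)) = Pow(Add(-425857, Rational(-49811, 181716)), Rational(1, 2)) = Pow(Rational(-77385080423, 181716), Rational(1, 2)) = Mul(Rational(1, 90858), I, Pow(3515526818536467, Rational(1, 2)))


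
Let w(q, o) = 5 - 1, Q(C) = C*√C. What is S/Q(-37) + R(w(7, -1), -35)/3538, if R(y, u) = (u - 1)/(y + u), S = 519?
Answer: 18/54839 + 519*I*√37/1369 ≈ 0.00032823 + 2.306*I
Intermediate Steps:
Q(C) = C^(3/2)
w(q, o) = 4
R(y, u) = (-1 + u)/(u + y)
S/Q(-37) + R(w(7, -1), -35)/3538 = 519/((-37)^(3/2)) + ((-1 - 35)/(-35 + 4))/3538 = 519/((-37*I*√37)) + (-36/(-31))*(1/3538) = 519*(I*√37/1369) - 1/31*(-36)*(1/3538) = 519*I*√37/1369 + (36/31)*(1/3538) = 519*I*√37/1369 + 18/54839 = 18/54839 + 519*I*√37/1369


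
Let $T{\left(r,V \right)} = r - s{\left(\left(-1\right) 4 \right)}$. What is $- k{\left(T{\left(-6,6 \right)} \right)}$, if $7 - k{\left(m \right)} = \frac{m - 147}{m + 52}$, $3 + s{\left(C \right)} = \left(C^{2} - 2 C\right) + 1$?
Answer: $- \frac{343}{24} \approx -14.292$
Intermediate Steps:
$s{\left(C \right)} = -2 + C^{2} - 2 C$ ($s{\left(C \right)} = -3 + \left(\left(C^{2} - 2 C\right) + 1\right) = -3 + \left(1 + C^{2} - 2 C\right) = -2 + C^{2} - 2 C$)
$T{\left(r,V \right)} = -22 + r$ ($T{\left(r,V \right)} = r - \left(-2 + \left(\left(-1\right) 4\right)^{2} - 2 \left(\left(-1\right) 4\right)\right) = r - \left(-2 + \left(-4\right)^{2} - -8\right) = r - \left(-2 + 16 + 8\right) = r - 22 = -22 + r$)
$k{\left(m \right)} = 7 - \frac{-147 + m}{52 + m}$ ($k{\left(m \right)} = 7 - \frac{m - 147}{m + 52} = 7 - \frac{-147 + m}{52 + m}$)
$- k{\left(T{\left(-6,6 \right)} \right)} = - \frac{511 + 6 \left(-22 - 6\right)}{52 - 28} = - \frac{511 + 6 \left(-28\right)}{52 - 28} = - \frac{511 - 168}{24} = - \frac{343}{24}$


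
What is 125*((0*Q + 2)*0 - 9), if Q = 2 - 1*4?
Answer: -1125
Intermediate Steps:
Q = -2 (Q = 2 - 4 = -2)
125*((0*Q + 2)*0 - 9) = 125*((0*(-2) + 2)*0 - 9) = 125*((0 + 2)*0 - 9) = 125*(2*0 - 9) = 125*(0 - 9) = 125*(-9) = -1125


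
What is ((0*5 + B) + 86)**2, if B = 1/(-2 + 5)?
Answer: 67081/9 ≈ 7453.4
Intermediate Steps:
B = 1/3 ≈ 0.33333
((0*5 + B) + 86)**2 = ((0*5 + 1/3) + 86)**2 = ((0 + 1/3) + 86)**2 = (1/3 + 86)**2 = (259/3)**2 = 67081/9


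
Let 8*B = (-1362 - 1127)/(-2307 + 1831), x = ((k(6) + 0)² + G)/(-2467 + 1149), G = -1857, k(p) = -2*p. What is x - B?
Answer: 1621301/2509472 ≈ 0.64607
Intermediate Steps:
x = 1713/1318 (x = ((-2*6 + 0)² - 1857)/(-2467 + 1149) = ((-12 + 0)² - 1857)/(-1318) = ((-12)² - 1857)*(-1/1318) = (144 - 1857)*(-1/1318) = -1713*(-1/1318) = 1713/1318 ≈ 1.2997)
B = 2489/3808 (B = ((-1362 - 1127)/(-2307 + 1831))/8 = (-2489/(-476))/8 = (-2489*(-1/476))/8 = (⅛)*(2489/476) = 2489/3808 ≈ 0.65362)
x - B = 1713/1318 - 1*2489/3808 = 1713/1318 - 2489/3808 = 1621301/2509472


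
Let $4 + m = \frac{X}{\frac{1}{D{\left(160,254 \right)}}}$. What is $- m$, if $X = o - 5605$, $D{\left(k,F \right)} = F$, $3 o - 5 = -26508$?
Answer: $\frac{11002784}{3} \approx 3.6676 \cdot 10^{6}$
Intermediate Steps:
$o = - \frac{26503}{3}$ ($o = \frac{5}{3} + \frac{1}{3} \left(-26508\right) = \frac{5}{3} - 8836 = - \frac{26503}{3} \approx -8834.3$)
$X = - \frac{43318}{3}$ ($X = - \frac{26503}{3} - 5605 = - \frac{43318}{3} \approx -14439.0$)
$m = - \frac{11002784}{3}$ ($m = -4 - \frac{43318}{3 \cdot \frac{1}{254}} = -4 - \frac{43318 \frac{1}{\frac{1}{254}}}{3} = -4 - \frac{11002772}{3} = - \frac{11002784}{3} \approx -3.6676 \cdot 10^{6}$)
$- m = \left(-1\right) \left(- \frac{11002784}{3}\right) = \frac{11002784}{3}$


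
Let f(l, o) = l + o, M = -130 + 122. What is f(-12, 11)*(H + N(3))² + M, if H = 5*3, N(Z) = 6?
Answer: -449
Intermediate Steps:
M = -8
H = 15
f(-12, 11)*(H + N(3))² + M = (-12 + 11)*(15 + 6)² - 8 = -1*21² - 8 = -1*441 - 8 = -441 - 8 = -449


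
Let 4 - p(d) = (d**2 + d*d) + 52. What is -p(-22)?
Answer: 1016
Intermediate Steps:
p(d) = -48 - 2*d**2 (p(d) = 4 - ((d**2 + d*d) + 52) = 4 - ((d**2 + d**2) + 52) = 4 - (2*d**2 + 52) = 4 - (52 + 2*d**2) = 4 + (-52 - 2*d**2) = -48 - 2*d**2)
-p(-22) = -(-48 - 2*(-22)**2) = -(-48 - 2*484) = -(-48 - 968) = -1*(-1016) = 1016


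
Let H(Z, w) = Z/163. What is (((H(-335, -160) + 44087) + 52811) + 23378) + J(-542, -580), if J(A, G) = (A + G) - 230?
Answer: 19384277/163 ≈ 1.1892e+5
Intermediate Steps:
H(Z, w) = Z/163 (H(Z, w) = Z*(1/163) = Z/163)
J(A, G) = -230 + A + G
(((H(-335, -160) + 44087) + 52811) + 23378) + J(-542, -580) = ((((1/163)*(-335) + 44087) + 52811) + 23378) + (-230 - 542 - 580) = (((-335/163 + 44087) + 52811) + 23378) - 1352 = ((7185846/163 + 52811) + 23378) - 1352 = (15794039/163 + 23378) - 1352 = 19604653/163 - 1352 = 19384277/163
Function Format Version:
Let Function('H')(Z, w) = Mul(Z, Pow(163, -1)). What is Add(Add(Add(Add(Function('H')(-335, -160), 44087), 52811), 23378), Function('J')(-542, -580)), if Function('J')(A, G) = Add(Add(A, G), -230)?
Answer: Rational(19384277, 163) ≈ 1.1892e+5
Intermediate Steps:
Function('H')(Z, w) = Mul(Rational(1, 163), Z) (Function('H')(Z, w) = Mul(Z, Rational(1, 163)) = Mul(Rational(1, 163), Z))
Function('J')(A, G) = Add(-230, A, G)
Add(Add(Add(Add(Function('H')(-335, -160), 44087), 52811), 23378), Function('J')(-542, -580)) = Add(Add(Add(Add(Mul(Rational(1, 163), -335), 44087), 52811), 23378), Add(-230, -542, -580)) = Add(Add(Add(Add(Rational(-335, 163), 44087), 52811), 23378), -1352) = Add(Add(Add(Rational(7185846, 163), 52811), 23378), -1352) = Add(Add(Rational(15794039, 163), 23378), -1352) = Add(Rational(19604653, 163), -1352) = Rational(19384277, 163)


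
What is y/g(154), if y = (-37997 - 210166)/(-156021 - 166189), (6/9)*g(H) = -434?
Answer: -82721/69919570 ≈ -0.0011831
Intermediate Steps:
g(H) = -651 (g(H) = (3/2)*(-434) = -651)
y = 248163/322210 (y = -248163/(-322210) = -248163*(-1/322210) = 248163/322210 ≈ 0.77019)
y/g(154) = (248163/322210)/(-651) = (248163/322210)*(-1/651) = -82721/69919570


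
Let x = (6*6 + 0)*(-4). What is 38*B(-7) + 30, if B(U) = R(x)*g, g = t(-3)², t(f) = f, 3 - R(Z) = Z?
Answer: 50304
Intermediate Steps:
x = -144 (x = (36 + 0)*(-4) = 36*(-4) = -144)
R(Z) = 3 - Z
g = 9 (g = (-3)² = 9)
B(U) = 1323 (B(U) = (3 - 1*(-144))*9 = (3 + 144)*9 = 147*9 = 1323)
38*B(-7) + 30 = 38*1323 + 30 = 50274 + 30 = 50304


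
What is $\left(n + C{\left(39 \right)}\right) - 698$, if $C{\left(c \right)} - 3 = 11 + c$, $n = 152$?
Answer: $-493$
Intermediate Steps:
$C{\left(c \right)} = 14 + c$ ($C{\left(c \right)} = 3 + \left(11 + c\right) = 14 + c$)
$\left(n + C{\left(39 \right)}\right) - 698 = \left(152 + \left(14 + 39\right)\right) - 698 = \left(152 + 53\right) - 698 = 205 - 698 = -493$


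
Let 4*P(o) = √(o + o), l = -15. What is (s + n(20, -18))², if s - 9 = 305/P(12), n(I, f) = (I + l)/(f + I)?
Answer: 745787/12 + 7015*√6/3 ≈ 67877.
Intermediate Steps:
P(o) = √2*√o/4 (P(o) = √(o + o)/4 = √(2*o)/4 = (√2*√o)/4 = √2*√o/4)
n(I, f) = (-15 + I)/(I + f) (n(I, f) = (I - 15)/(f + I) = (-15 + I)/(I + f))
s = 9 + 305*√6/3 (s = 9 + 305/((√2*√12/4)) = 9 + 305/((√2*(2*√3)/4)) = 9 + 305/((√6/2)) = 9 + 305*(√6/3) = 9 + 305*√6/3 ≈ 258.03)
(s + n(20, -18))² = ((9 + 305*√6/3) + (-15 + 20)/(20 - 18))² = ((9 + 305*√6/3) + 5/2)² = (23/2 + 305*√6/3)²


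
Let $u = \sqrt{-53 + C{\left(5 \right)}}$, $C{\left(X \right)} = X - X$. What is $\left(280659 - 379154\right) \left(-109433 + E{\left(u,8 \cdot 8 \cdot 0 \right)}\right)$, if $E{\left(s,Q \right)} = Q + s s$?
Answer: $10783823570$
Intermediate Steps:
$C{\left(X \right)} = 0$
$u = i \sqrt{53}$ ($u = \sqrt{-53 + 0} = \sqrt{-53} = i \sqrt{53} \approx 7.2801 i$)
$E{\left(s,Q \right)} = Q + s^{2}$
$\left(280659 - 379154\right) \left(-109433 + E{\left(u,8 \cdot 8 \cdot 0 \right)}\right) = \left(280659 - 379154\right) \left(-109433 + \left(8 \cdot 8 \cdot 0 + \left(i \sqrt{53}\right)^{2}\right)\right) = - 98495 \left(-109433 + \left(64 \cdot 0 - 53\right)\right) = - 98495 \left(-109433 + \left(0 - 53\right)\right) = - 98495 \left(-109433 - 53\right) = \left(-98495\right) \left(-109486\right) = 10783823570$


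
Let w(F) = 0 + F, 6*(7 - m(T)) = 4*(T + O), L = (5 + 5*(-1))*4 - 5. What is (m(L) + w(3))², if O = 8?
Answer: 64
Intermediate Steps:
L = -5 (L = (5 - 5)*4 - 5 = 0*4 - 5 = 0 - 5 = -5)
m(T) = 5/3 - 2*T/3 (m(T) = 7 - 2*(T + 8)/3 = 7 - 2*(8 + T)/3 = 7 - (32 + 4*T)/6 = 7 + (-16/3 - 2*T/3) = 5/3 - 2*T/3)
w(F) = F
(m(L) + w(3))² = ((5/3 - ⅔*(-5)) + 3)² = ((5/3 + 10/3) + 3)² = (5 + 3)² = 8² = 64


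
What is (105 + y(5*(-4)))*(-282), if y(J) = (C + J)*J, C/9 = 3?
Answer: 9870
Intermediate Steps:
C = 27 (C = 9*3 = 27)
y(J) = J*(27 + J) (y(J) = (27 + J)*J = J*(27 + J))
(105 + y(5*(-4)))*(-282) = (105 + (5*(-4))*(27 + 5*(-4)))*(-282) = (105 - 20*(27 - 20))*(-282) = (105 - 20*7)*(-282) = (105 - 140)*(-282) = -35*(-282) = 9870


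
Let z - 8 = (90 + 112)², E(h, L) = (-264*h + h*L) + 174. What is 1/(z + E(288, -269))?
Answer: -1/112518 ≈ -8.8875e-6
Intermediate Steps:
E(h, L) = 174 - 264*h + L*h (E(h, L) = (-264*h + L*h) + 174 = 174 - 264*h + L*h)
z = 40812 (z = 8 + (90 + 112)² = 8 + 202² = 8 + 40804 = 40812)
1/(z + E(288, -269)) = 1/(40812 + (174 - 264*288 - 269*288)) = 1/(40812 + (174 - 76032 - 77472)) = 1/(40812 - 153330) = 1/(-112518) = -1/112518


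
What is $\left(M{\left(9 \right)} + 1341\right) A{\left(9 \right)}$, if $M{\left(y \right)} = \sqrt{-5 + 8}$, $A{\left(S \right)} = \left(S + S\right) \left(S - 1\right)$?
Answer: $193104 + 144 \sqrt{3} \approx 1.9335 \cdot 10^{5}$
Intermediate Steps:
$A{\left(S \right)} = 2 S \left(-1 + S\right)$
$M{\left(y \right)} = \sqrt{3}$
$\left(M{\left(9 \right)} + 1341\right) A{\left(9 \right)} = \left(\sqrt{3} + 1341\right) 2 \cdot 9 \left(-1 + 9\right) = \left(1341 + \sqrt{3}\right) 2 \cdot 9 \cdot 8 = \left(1341 + \sqrt{3}\right) 144 = 193104 + 144 \sqrt{3}$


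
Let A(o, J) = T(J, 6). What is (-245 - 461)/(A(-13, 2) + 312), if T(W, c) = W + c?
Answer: -353/160 ≈ -2.2062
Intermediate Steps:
A(o, J) = 6 + J (A(o, J) = J + 6 = 6 + J)
(-245 - 461)/(A(-13, 2) + 312) = (-245 - 461)/((6 + 2) + 312) = -706/(8 + 312) = -706/320 = -706*1/320 = -353/160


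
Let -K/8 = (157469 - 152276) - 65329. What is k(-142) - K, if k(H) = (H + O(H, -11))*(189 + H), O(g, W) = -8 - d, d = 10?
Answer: -488608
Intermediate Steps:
O(g, W) = -18 (O(g, W) = -8 - 1*10 = -8 - 10 = -18)
K = 481088 (K = -8*((157469 - 152276) - 65329) = -8*(5193 - 65329) = -8*(-60136) = 481088)
k(H) = (-18 + H)*(189 + H) (k(H) = (H - 18)*(189 + H) = (-18 + H)*(189 + H))
k(-142) - K = (-3402 + (-142)**2 + 171*(-142)) - 1*481088 = (-3402 + 20164 - 24282) - 481088 = -7520 - 481088 = -488608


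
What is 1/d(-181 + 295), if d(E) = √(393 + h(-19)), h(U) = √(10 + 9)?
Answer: (393 + √19)^(-½) ≈ 0.050166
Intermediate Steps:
h(U) = √19
d(E) = √(393 + √19)
1/d(-181 + 295) = 1/(√(393 + √19)) = (393 + √19)^(-½)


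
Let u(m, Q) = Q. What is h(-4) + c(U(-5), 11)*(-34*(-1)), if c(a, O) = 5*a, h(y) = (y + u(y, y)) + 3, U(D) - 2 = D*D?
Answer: 4585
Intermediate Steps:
U(D) = 2 + D**2 (U(D) = 2 + D*D = 2 + D**2)
h(y) = 3 + 2*y (h(y) = (y + y) + 3 = 2*y + 3 = 3 + 2*y)
h(-4) + c(U(-5), 11)*(-34*(-1)) = (3 + 2*(-4)) + (5*(2 + (-5)**2))*(-34*(-1)) = (3 - 8) + (5*(2 + 25))*34 = -5 + (5*27)*34 = -5 + 135*34 = -5 + 4590 = 4585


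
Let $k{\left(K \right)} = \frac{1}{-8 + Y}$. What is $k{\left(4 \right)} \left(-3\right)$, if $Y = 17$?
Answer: $- \frac{1}{3} \approx -0.33333$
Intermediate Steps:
$k{\left(K \right)} = \frac{1}{9}$ ($k{\left(K \right)} = \frac{1}{-8 + 17} = \frac{1}{9}$)
$k{\left(4 \right)} \left(-3\right) = \frac{1}{9} \left(-3\right) = - \frac{1}{3}$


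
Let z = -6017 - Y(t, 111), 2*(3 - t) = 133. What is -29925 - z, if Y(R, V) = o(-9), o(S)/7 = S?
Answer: -23971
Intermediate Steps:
t = -127/2 (t = 3 - ½*133 = 3 - 133/2 = -127/2 ≈ -63.500)
o(S) = 7*S
Y(R, V) = -63 (Y(R, V) = 7*(-9) = -63)
z = -5954 (z = -6017 - 1*(-63) = -6017 + 63 = -5954)
-29925 - z = -29925 - 1*(-5954) = -29925 + 5954 = -23971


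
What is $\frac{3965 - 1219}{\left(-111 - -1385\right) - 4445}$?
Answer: $- \frac{2746}{3171} \approx -0.86597$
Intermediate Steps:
$\frac{3965 - 1219}{\left(-111 - -1385\right) - 4445} = \frac{2746}{\left(-111 + 1385\right) - 4445} = \frac{2746}{1274 - 4445} = \frac{2746}{-3171} = 2746 \left(- \frac{1}{3171}\right) = - \frac{2746}{3171}$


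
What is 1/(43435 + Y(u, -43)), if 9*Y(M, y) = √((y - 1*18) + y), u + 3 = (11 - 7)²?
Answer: 3518235/152814537329 - 18*I*√26/152814537329 ≈ 2.3023e-5 - 6.0061e-10*I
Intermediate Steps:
u = 13 (u = -3 + (11 - 7)² = -3 + 4² = -3 + 16 = 13)
Y(M, y) = √(-18 + 2*y)/9 (Y(M, y) = √((y - 1*18) + y)/9 = √((y - 18) + y)/9 = √((-18 + y) + y)/9 = √(-18 + 2*y)/9)
1/(43435 + Y(u, -43)) = 1/(43435 + √(-18 + 2*(-43))/9) = 1/(43435 + √(-18 - 86)/9) = 1/(43435 + √(-104)/9) = 1/(43435 + (2*I*√26)/9) = 1/(43435 + 2*I*√26/9)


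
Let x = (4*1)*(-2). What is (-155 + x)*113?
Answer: -18419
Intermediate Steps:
x = -8 (x = 4*(-2) = -8)
(-155 + x)*113 = (-155 - 8)*113 = -163*113 = -18419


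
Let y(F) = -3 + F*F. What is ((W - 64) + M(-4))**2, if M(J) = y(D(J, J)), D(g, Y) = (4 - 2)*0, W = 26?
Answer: 1681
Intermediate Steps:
D(g, Y) = 0 (D(g, Y) = 2*0 = 0)
y(F) = -3 + F**2
M(J) = -3 (M(J) = -3 + 0**2 = -3 + 0 = -3)
((W - 64) + M(-4))**2 = ((26 - 64) - 3)**2 = (-38 - 3)**2 = (-41)**2 = 1681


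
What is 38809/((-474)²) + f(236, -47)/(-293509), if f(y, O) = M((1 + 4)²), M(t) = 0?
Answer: 38809/224676 ≈ 0.17273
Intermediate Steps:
f(y, O) = 0
38809/((-474)²) + f(236, -47)/(-293509) = 38809/((-474)²) + 0/(-293509) = 38809/224676 + 0*(-1/293509) = 38809*(1/224676) + 0 = 38809/224676 + 0 = 38809/224676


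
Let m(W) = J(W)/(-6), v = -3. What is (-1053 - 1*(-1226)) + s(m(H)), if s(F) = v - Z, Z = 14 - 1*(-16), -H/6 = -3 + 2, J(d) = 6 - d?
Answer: 140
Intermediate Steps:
H = 6 (H = -6*(-3 + 2) = -6*(-1) = 6)
Z = 30 (Z = 14 + 16 = 30)
m(W) = -1 + W/6 (m(W) = (6 - W)/(-6) = (6 - W)*(-⅙) = -1 + W/6)
s(F) = -33 (s(F) = -3 - 1*30 = -3 - 30 = -33)
(-1053 - 1*(-1226)) + s(m(H)) = (-1053 - 1*(-1226)) - 33 = (-1053 + 1226) - 33 = 173 - 33 = 140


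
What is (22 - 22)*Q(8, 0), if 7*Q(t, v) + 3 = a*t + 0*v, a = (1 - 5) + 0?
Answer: 0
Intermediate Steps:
a = -4 (a = -4 + 0 = -4)
Q(t, v) = -3/7 - 4*t/7 (Q(t, v) = -3/7 + (-4*t + 0*v)/7 = -3/7 + (-4*t + 0)/7 = -3/7 + (-4*t)/7 = -3/7 - 4*t/7)
(22 - 22)*Q(8, 0) = (22 - 22)*(-3/7 - 4/7*8) = 0*(-3/7 - 32/7) = 0*(-5) = 0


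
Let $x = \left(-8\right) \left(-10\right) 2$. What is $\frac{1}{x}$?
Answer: $\frac{1}{160} \approx 0.00625$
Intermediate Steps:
$x = 160$ ($x = 80 \cdot 2 = 160$)
$\frac{1}{x} = \frac{1}{160}$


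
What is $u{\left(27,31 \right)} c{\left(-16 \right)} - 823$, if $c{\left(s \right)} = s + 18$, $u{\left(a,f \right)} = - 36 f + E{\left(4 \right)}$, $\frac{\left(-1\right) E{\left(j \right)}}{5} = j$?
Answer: $-3095$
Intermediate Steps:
$E{\left(j \right)} = - 5 j$
$u{\left(a,f \right)} = -20 - 36 f$ ($u{\left(a,f \right)} = - 36 f - 20 = -20 - 36 f$)
$c{\left(s \right)} = 18 + s$
$u{\left(27,31 \right)} c{\left(-16 \right)} - 823 = \left(-20 - 1116\right) \left(18 - 16\right) - 823 = \left(-20 - 1116\right) 2 - 823 = \left(-1136\right) 2 - 823 = -2272 - 823 = -3095$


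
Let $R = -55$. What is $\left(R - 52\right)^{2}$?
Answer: $11449$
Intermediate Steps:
$\left(R - 52\right)^{2} = \left(-55 - 52\right)^{2} = \left(-107\right)^{2} = 11449$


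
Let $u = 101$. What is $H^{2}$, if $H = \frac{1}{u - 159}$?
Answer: $\frac{1}{3364} \approx 0.00029727$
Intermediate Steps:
$H = - \frac{1}{58}$ ($H = \frac{1}{101 - 159} = \frac{1}{-58} = - \frac{1}{58} \approx -0.017241$)
$H^{2} = \left(- \frac{1}{58}\right)^{2} = \frac{1}{3364}$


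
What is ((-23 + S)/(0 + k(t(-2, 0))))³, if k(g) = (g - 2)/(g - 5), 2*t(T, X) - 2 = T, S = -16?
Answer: -7414875/8 ≈ -9.2686e+5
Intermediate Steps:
t(T, X) = 1 + T/2
k(g) = (-2 + g)/(-5 + g)
((-23 + S)/(0 + k(t(-2, 0))))³ = ((-23 - 16)/(0 + (-2 + (1 + (½)*(-2)))/(-5 + (1 + (½)*(-2)))))³ = (-39/(0 + (-2 + (1 - 1))/(-5 + (1 - 1))))³ = (-39/(0 + (-2 + 0)/(-5 + 0)))³ = (-39/(0 - 2/(-5)))³ = (-39/(0 - ⅕*(-2)))³ = (-39/(0 + ⅖))³ = (-39/⅖)³ = (-39*5/2)³ = (-195/2)³ = -7414875/8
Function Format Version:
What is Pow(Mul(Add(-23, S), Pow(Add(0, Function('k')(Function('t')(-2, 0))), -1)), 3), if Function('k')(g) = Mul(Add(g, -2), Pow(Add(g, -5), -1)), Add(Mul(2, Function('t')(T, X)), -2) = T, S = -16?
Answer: Rational(-7414875, 8) ≈ -9.2686e+5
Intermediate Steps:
Function('t')(T, X) = Add(1, Mul(Rational(1, 2), T))
Function('k')(g) = Mul(Pow(Add(-5, g), -1), Add(-2, g)) (Function('k')(g) = Mul(Add(-2, g), Pow(Add(-5, g), -1)) = Mul(Pow(Add(-5, g), -1), Add(-2, g)))
Pow(Mul(Add(-23, S), Pow(Add(0, Function('k')(Function('t')(-2, 0))), -1)), 3) = Pow(Mul(Add(-23, -16), Pow(Add(0, Mul(Pow(Add(-5, Add(1, Mul(Rational(1, 2), -2))), -1), Add(-2, Add(1, Mul(Rational(1, 2), -2))))), -1)), 3) = Pow(Mul(-39, Pow(Add(0, Mul(Pow(Add(-5, Add(1, -1)), -1), Add(-2, Add(1, -1)))), -1)), 3) = Pow(Mul(-39, Pow(Add(0, Mul(Pow(Add(-5, 0), -1), Add(-2, 0))), -1)), 3) = Pow(Mul(-39, Pow(Add(0, Mul(Pow(-5, -1), -2)), -1)), 3) = Pow(Mul(-39, Pow(Add(0, Mul(Rational(-1, 5), -2)), -1)), 3) = Pow(Mul(-39, Pow(Add(0, Rational(2, 5)), -1)), 3) = Pow(Mul(-39, Pow(Rational(2, 5), -1)), 3) = Pow(Mul(-39, Rational(5, 2)), 3) = Pow(Rational(-195, 2), 3) = Rational(-7414875, 8)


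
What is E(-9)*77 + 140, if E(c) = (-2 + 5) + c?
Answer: -322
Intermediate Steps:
E(c) = 3 + c
E(-9)*77 + 140 = (3 - 9)*77 + 140 = -6*77 + 140 = -462 + 140 = -322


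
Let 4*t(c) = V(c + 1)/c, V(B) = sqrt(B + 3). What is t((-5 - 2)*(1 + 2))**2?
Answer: -17/7056 ≈ -0.0024093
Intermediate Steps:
V(B) = sqrt(3 + B)
t(c) = sqrt(4 + c)/(4*c) (t(c) = (sqrt(3 + (c + 1))/c)/4 = (sqrt(3 + (1 + c))/c)/4 = (sqrt(4 + c)/c)/4 = sqrt(4 + c)/(4*c))
t((-5 - 2)*(1 + 2))**2 = (sqrt(4 + (-5 - 2)*(1 + 2))/(4*(((-5 - 2)*(1 + 2)))))**2 = (sqrt(4 - 7*3)/(4*((-7*3))))**2 = ((1/4)*sqrt(4 - 21)/(-21))**2 = ((1/4)*(-1/21)*sqrt(-17))**2 = ((1/4)*(-1/21)*(I*sqrt(17)))**2 = (-I*sqrt(17)/84)**2 = -17/7056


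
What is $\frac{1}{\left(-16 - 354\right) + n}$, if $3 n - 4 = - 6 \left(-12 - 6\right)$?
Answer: $- \frac{3}{998} \approx -0.003006$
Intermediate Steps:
$n = \frac{112}{3}$ ($n = \frac{4}{3} + \frac{\left(-6\right) \left(-12 - 6\right)}{3} = \frac{4}{3} + \frac{\left(-6\right) \left(-18\right)}{3} = \frac{4}{3} + \frac{1}{3} \cdot 108 = \frac{4}{3} + 36 = \frac{112}{3} \approx 37.333$)
$\frac{1}{\left(-16 - 354\right) + n} = \frac{1}{\left(-16 - 354\right) + \frac{112}{3}} = \frac{1}{-370 + \frac{112}{3}} = \frac{1}{- \frac{998}{3}} = - \frac{3}{998}$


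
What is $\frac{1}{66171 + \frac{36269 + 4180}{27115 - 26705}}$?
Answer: $\frac{410}{27170559} \approx 1.509 \cdot 10^{-5}$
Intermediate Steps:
$\frac{1}{66171 + \frac{36269 + 4180}{27115 - 26705}} = \frac{1}{66171 + \frac{40449}{410}} = \frac{1}{\frac{27170559}{410}} = \frac{410}{27170559}$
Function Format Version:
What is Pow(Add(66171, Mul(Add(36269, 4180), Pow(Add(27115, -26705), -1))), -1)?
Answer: Rational(410, 27170559) ≈ 1.5090e-5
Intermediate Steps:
Pow(Add(66171, Mul(Add(36269, 4180), Pow(Add(27115, -26705), -1))), -1) = Pow(Add(66171, Mul(40449, Pow(410, -1))), -1) = Pow(Add(66171, Mul(40449, Rational(1, 410))), -1) = Pow(Add(66171, Rational(40449, 410)), -1) = Pow(Rational(27170559, 410), -1) = Rational(410, 27170559)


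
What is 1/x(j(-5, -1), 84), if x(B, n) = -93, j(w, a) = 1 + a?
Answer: -1/93 ≈ -0.010753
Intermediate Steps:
1/x(j(-5, -1), 84) = 1/(-93) = -1/93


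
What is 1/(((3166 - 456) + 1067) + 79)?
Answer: 1/3856 ≈ 0.00025934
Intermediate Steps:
1/(((3166 - 456) + 1067) + 79) = 1/((2710 + 1067) + 79) = 1/(3777 + 79) = 1/3856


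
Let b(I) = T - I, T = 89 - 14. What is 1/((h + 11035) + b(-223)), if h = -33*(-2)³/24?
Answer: 1/11344 ≈ 8.8152e-5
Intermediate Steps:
h = 11 (h = -33*(-8)*(1/24) = 264*(1/24) = 11)
T = 75
b(I) = 75 - I
1/((h + 11035) + b(-223)) = 1/((11 + 11035) + (75 - 1*(-223))) = 1/(11046 + (75 + 223)) = 1/(11046 + 298) = 1/11344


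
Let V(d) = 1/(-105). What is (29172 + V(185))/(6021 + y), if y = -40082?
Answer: -3063059/3576405 ≈ -0.85646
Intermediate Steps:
V(d) = -1/105
(29172 + V(185))/(6021 + y) = (29172 - 1/105)/(6021 - 40082) = (3063059/105)/(-34061) = (3063059/105)*(-1/34061) = -3063059/3576405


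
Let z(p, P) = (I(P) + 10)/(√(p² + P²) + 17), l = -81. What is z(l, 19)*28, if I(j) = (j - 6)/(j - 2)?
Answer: -1708/2211 + 1708*√6922/37587 ≈ 3.0081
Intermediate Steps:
I(j) = (-6 + j)/(-2 + j)
z(p, P) = (10 + (-6 + P)/(-2 + P))/(17 + √(P² + p²)) (z(p, P) = ((-6 + P)/(-2 + P) + 10)/(√(p² + P²) + 17) = (10 + (-6 + P)/(-2 + P))/(√(P² + p²) + 17) = (10 + (-6 + P)/(-2 + P))/(17 + √(P² + p²)))
z(l, 19)*28 = ((-26 + 11*19)/((-2 + 19)*(17 + √(19² + (-81)²))))*28 = ((-26 + 209)/(17*(17 + √(361 + 6561))))*28 = ((1/17)*183/(17 + √6922))*28 = (183/(17*(17 + √6922)))*28 = 5124/(17*(17 + √6922))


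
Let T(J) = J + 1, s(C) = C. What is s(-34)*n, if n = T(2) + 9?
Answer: -408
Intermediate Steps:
T(J) = 1 + J
n = 12 (n = (1 + 2) + 9 = 3 + 9 = 12)
s(-34)*n = -34*12 = -408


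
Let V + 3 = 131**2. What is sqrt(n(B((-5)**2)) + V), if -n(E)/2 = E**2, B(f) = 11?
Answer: 2*sqrt(4229) ≈ 130.06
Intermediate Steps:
n(E) = -2*E**2
V = 17158 (V = -3 + 131**2 = -3 + 17161 = 17158)
sqrt(n(B((-5)**2)) + V) = sqrt(-2*11**2 + 17158) = sqrt(-2*121 + 17158) = sqrt(-242 + 17158) = sqrt(16916) = 2*sqrt(4229)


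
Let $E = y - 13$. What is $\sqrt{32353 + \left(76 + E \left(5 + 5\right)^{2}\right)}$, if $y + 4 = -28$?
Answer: $\sqrt{27929} \approx 167.12$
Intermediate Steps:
$y = -32$ ($y = -4 - 28 = -32$)
$E = -45$ ($E = -32 - 13 = -45$)
$\sqrt{32353 + \left(76 + E \left(5 + 5\right)^{2}\right)} = \sqrt{32353 + \left(76 - 45 \left(5 + 5\right)^{2}\right)} = \sqrt{32353 + \left(76 - 45 \cdot 10^{2}\right)} = \sqrt{32353 + \left(76 - 4500\right)} = \sqrt{32353 - 4424} = \sqrt{27929}$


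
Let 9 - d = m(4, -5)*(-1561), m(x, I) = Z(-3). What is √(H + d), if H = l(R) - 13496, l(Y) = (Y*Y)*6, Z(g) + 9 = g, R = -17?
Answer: I*√30485 ≈ 174.6*I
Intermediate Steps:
Z(g) = -9 + g
m(x, I) = -12 (m(x, I) = -9 - 3 = -12)
l(Y) = 6*Y² (l(Y) = Y²*6 = 6*Y²)
H = -11762 (H = 6*(-17)² - 13496 = 6*289 - 13496 = 1734 - 13496 = -11762)
d = -18723 (d = 9 - (-12)*(-1561) = 9 - 1*18732 = 9 - 18732 = -18723)
√(H + d) = √(-11762 - 18723) = √(-30485) = I*√30485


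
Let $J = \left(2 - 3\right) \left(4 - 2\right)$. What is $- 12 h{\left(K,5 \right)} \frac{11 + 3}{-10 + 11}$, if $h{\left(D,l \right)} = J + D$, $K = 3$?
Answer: $-168$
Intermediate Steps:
$J = -2$ ($J = \left(-1\right) 2 = -2$)
$h{\left(D,l \right)} = -2 + D$
$- 12 h{\left(K,5 \right)} \frac{11 + 3}{-10 + 11} = - 12 \left(-2 + 3\right) \frac{11 + 3}{-10 + 11} = \left(-12\right) 1 \cdot \frac{14}{1} = - 12 \cdot 14 \cdot 1 = \left(-12\right) 14 = -168$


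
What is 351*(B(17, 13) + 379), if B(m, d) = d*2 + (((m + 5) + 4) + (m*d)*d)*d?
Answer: 13370292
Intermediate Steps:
B(m, d) = 2*d + d*(9 + m + m*d²) (B(m, d) = 2*d + (((5 + m) + 4) + (d*m)*d)*d = 2*d + ((9 + m) + m*d²)*d = 2*d + (9 + m + m*d²)*d = 2*d + d*(9 + m + m*d²))
351*(B(17, 13) + 379) = 351*(13*(11 + 17 + 17*13²) + 379) = 351*(13*(11 + 17 + 17*169) + 379) = 351*(13*(11 + 17 + 2873) + 379) = 351*(13*2901 + 379) = 351*(37713 + 379) = 351*38092 = 13370292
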